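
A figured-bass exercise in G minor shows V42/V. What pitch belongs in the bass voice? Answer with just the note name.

G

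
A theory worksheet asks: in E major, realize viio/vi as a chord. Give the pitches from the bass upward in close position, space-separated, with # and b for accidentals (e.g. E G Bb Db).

B# D# F#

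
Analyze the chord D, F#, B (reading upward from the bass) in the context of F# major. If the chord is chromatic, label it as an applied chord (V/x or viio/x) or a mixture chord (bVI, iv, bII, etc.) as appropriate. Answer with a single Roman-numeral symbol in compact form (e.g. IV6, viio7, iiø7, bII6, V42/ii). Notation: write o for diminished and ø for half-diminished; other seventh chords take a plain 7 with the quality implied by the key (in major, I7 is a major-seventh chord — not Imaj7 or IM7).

iv6

Stacked in thirds the chord is B-D-F#: a minor triad on B.
B is the fourth degree of F# major. This is the minor subdominant, borrowed from the parallel minor.
With D in the bass the chord is in first inversion, so the figured bass is 6.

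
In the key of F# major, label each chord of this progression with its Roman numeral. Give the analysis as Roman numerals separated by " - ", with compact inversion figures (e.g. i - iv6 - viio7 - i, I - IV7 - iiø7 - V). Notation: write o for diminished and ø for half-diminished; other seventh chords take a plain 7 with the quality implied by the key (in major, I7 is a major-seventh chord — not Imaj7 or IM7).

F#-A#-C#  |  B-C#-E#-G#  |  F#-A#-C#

I - V42 - I

F#-A#-C#: major triad on F# = scale degree 1 → I.
B-C#-E#-G#: dominant seventh chord on C# = scale degree 5 → V42.
F#-A#-C#: root F# is the tonic; major triad there is I.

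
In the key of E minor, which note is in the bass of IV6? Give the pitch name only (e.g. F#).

C#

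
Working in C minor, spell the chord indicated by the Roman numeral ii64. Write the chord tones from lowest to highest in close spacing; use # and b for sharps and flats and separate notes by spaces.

Scale degree 2 in C minor is D; here the chord built on it is altered to a minor triad. ii64 is the minor supertonic, borrowed from the parallel major (the Dorian ii).
So the chord is D-F-A.
With the 64 figure the chord is in second inversion; from the bass A upward in close position it reads A-D-F.

A D F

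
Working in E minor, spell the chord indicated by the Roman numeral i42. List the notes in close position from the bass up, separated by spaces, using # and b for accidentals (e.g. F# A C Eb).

In E minor, the first degree is E, and the diatonic chord built there is a minor seventh chord.
Stacking thirds from E gives E-G-B-D.
The figured bass 42 indicates third inversion, placing the seventh (D) in the bass: D-E-G-B.

D E G B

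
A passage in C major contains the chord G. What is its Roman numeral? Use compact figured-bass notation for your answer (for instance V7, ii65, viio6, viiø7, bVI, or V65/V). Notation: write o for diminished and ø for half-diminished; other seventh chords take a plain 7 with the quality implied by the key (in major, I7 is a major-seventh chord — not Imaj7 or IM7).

V

Stacked in thirds the chord is G-B-D: a major triad on G.
G is scale degree 5 in C major, and a major triad on that degree is written V.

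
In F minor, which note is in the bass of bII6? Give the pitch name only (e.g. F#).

Bb

bII in F minor has root Gb; the chord is Gb-Bb-Db.
The figure 6 means first inversion — the third is in the bass.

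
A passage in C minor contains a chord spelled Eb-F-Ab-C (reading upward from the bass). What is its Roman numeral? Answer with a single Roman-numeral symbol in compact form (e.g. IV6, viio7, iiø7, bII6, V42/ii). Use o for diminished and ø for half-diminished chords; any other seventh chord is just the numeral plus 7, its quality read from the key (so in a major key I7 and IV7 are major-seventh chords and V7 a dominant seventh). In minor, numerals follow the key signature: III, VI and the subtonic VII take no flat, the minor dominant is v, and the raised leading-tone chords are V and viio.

iv42

The pitches F-Ab-C-Eb form a minor seventh chord rooted on F.
In C minor, F is the subdominant; the diatonic minor seventh chord there is iv7.
With Eb in the bass the chord is in third inversion, so the figured bass is 42.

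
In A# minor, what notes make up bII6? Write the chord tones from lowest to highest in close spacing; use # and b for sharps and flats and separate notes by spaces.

D# F# B

Scale degree 2 in A# minor is B#; lowering it a half step gives B. bII6 is the Neapolitan sixth — a major triad on the lowered second degree, here in its customary first inversion.
So the chord is B-D#-F#.
With the 6 figure the chord is in first inversion; from the bass D# upward in close position it reads D#-F#-B.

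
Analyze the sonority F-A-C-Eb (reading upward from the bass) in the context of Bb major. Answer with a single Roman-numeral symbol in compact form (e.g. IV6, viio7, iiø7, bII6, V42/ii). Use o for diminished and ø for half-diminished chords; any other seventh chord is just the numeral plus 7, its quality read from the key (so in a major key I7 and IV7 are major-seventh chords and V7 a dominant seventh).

V7

Stacked in thirds the chord is F-A-C-Eb: a dominant seventh chord on F.
F is scale degree 5 in Bb major, and a dominant seventh chord on that degree is written V7.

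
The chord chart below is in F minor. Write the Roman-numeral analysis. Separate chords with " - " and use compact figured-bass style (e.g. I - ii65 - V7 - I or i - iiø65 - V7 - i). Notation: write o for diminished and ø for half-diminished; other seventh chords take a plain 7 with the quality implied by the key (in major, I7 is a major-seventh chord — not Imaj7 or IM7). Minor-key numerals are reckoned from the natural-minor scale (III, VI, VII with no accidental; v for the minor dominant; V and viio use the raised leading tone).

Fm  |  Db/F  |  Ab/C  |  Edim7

i - VI6 - III6 - viio7

Fm has root F, degree 1 in F minor, so i.
Db/F: major triad on Db = scale degree 6 → VI6.
Ab/C has root Ab, degree 3 in F minor, so III6.
Edim7 has root E, degree 7 in F minor, so viio7.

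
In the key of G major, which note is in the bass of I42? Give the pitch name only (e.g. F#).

I in G major has root G; the chord is G-B-D-F#.
The figure 42 means third inversion — the seventh is in the bass.

F#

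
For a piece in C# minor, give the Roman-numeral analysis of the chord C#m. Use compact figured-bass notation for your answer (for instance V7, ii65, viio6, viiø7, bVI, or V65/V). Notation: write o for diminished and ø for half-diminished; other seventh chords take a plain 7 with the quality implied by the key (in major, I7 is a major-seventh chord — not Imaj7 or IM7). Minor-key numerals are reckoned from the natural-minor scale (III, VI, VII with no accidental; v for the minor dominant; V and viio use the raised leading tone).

The pitches C#-E-G# form a minor triad rooted on C#.
C# is scale degree 1 in C# minor, and a minor triad on that degree is written i.

i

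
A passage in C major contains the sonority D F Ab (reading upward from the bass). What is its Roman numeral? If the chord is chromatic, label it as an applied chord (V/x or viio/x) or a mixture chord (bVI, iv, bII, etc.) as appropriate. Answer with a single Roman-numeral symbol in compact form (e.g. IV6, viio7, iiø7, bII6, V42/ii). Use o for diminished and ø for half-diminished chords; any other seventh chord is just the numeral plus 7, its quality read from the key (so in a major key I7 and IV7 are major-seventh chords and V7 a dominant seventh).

The pitches D-F-Ab form a diminished triad rooted on D.
D is the second degree of C major. This is the diminished supertonic triad, borrowed from the parallel minor.

iio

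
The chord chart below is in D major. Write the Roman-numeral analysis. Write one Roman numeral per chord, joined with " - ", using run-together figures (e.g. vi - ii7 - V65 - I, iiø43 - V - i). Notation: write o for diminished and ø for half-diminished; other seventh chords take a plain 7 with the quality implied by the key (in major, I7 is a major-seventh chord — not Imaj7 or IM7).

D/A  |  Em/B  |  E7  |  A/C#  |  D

D/A has root D, degree 1 in D major, so I64.
Em/B has root E, degree 2 in D major, so ii64.
E7 is the secondary dominant of V (dominant seventh chord on E): V7/V.
A/C#: root A is the dominant; major triad there is V6.
D: root D is the tonic; major triad there is I.

I64 - ii64 - V7/V - V6 - I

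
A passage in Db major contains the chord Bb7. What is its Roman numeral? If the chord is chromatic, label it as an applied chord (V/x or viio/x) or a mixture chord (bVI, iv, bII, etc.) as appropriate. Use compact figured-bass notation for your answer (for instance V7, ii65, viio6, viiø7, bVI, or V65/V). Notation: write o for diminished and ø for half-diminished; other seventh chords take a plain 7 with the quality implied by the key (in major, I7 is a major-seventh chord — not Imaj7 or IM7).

V7/ii

The pitches Bb-D-F-Ab form a dominant seventh chord rooted on Bb.
Bb is not a diatonic chord root with this quality in Db major, but it lies a perfect fifth above Eb (ii), so the chord functions as an applied dominant of ii.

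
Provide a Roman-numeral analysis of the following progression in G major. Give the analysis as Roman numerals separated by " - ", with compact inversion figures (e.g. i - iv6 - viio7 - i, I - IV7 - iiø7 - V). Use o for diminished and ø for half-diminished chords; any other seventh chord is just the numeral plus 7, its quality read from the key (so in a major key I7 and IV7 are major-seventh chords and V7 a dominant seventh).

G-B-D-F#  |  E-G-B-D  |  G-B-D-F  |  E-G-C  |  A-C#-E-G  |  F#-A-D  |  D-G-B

G-B-D-F#: major seventh chord on G = scale degree 1 → I7.
E-G-B-D: root E is the submediant; minor seventh chord there is vi7.
G-B-D-F: a dominant seventh chord on G, the applied dominant of IV → V7/IV.
E-G-C has root C, degree 4 in G major, so IV6.
A-C#-E-G: chromatic; A is V of V, so V7/V.
F#-A-D has root D, degree 5 in G major, so V6.
D-G-B: root G is the tonic; major triad there is I64.

I7 - vi7 - V7/IV - IV6 - V7/V - V6 - I64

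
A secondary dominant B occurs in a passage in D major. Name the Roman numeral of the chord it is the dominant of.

ii

The chord is a major triad on B.
A dominant resolves down a perfect fifth: B → E. In D major, E is scale degree 2, i.e. ii.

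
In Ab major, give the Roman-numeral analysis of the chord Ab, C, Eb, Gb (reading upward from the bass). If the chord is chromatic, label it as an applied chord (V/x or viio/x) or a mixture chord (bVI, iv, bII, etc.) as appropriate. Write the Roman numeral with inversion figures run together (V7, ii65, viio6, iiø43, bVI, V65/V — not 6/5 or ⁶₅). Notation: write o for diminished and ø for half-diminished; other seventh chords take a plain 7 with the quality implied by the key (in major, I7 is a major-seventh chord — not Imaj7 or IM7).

The pitches Ab-C-Eb-Gb form a dominant seventh chord rooted on Ab.
Ab is not a diatonic chord root with this quality in Ab major, but it lies a perfect fifth above Db (IV), so the chord functions as an applied dominant of IV.

V7/IV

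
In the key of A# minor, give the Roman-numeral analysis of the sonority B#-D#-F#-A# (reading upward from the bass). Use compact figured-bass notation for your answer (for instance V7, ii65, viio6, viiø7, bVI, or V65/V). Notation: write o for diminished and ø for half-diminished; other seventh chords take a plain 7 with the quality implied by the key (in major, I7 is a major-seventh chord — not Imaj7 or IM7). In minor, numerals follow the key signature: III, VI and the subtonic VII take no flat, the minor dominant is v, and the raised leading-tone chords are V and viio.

iiø7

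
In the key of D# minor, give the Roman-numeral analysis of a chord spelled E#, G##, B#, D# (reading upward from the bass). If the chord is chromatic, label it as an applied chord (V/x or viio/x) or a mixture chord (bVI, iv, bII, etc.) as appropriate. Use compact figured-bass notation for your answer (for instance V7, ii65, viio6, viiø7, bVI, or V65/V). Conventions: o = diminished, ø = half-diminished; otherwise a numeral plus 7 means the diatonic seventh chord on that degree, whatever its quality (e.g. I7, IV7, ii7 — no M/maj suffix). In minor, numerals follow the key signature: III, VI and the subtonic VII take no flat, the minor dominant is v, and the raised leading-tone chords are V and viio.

The pitches E#-G##-B#-D# form a dominant seventh chord rooted on E#.
E# is not a diatonic chord root with this quality in D# minor, but it lies a perfect fifth above A# (V), so the chord functions as an applied dominant of V.

V7/V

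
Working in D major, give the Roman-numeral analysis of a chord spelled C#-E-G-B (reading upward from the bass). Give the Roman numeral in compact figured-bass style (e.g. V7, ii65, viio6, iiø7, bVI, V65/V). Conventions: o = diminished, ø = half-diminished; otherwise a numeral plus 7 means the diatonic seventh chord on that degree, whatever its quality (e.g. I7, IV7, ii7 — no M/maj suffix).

viiø7

The pitches C#-E-G-B form a half-diminished seventh chord rooted on C#.
In D major, C# is the leading tone; the diatonic half-diminished seventh chord there is viiø7.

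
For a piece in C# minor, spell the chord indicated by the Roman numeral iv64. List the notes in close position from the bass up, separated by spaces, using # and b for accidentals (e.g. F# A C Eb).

In C# minor, scale degree 4 is F#, and the diatonic chord built there is a minor triad.
Stacking thirds from F# gives F#-A-C#.
The figured bass 64 indicates second inversion, placing the fifth (C#) in the bass: C#-F#-A.

C# F# A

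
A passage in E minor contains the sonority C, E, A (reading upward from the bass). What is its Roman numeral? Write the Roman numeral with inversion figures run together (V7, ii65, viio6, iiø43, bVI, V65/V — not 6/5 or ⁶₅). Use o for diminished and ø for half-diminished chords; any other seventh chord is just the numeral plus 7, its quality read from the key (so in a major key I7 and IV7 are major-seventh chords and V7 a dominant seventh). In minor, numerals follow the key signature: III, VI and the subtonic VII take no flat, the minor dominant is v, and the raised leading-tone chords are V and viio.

iv6

The pitches A-C-E form a minor triad rooted on A.
A is scale degree 4 in E minor, and a minor triad on that degree is written iv.
With C in the bass the chord is in first inversion, so the figured bass is 6.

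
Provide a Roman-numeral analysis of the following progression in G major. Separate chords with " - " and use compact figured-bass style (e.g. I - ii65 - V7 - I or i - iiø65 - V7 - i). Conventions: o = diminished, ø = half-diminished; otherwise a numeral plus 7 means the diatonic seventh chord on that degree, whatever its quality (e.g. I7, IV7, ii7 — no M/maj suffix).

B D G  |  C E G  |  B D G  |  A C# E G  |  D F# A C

I6 - IV - I6 - V7/V - V7

B-D-G: major triad on G = scale degree 1 → I6.
C-E-G: root C is the subdominant; major triad there is IV.
B-D-G has root G, degree 1 in G major, so I6.
A-C#-E-G: chromatic; A is V of V, so V7/V.
D-F#-A-C has root D, degree 5 in G major, so V7.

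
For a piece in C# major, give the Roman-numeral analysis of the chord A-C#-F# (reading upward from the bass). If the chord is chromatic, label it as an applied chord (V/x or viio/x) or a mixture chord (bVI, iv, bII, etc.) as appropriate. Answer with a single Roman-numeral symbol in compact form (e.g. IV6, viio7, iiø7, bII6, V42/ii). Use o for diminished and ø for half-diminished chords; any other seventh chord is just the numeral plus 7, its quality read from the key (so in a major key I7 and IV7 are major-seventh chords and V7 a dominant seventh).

iv6

Stacked in thirds the chord is F#-A-C#: a minor triad on F#.
F# is the fourth degree of C# major. This is the minor subdominant, borrowed from the parallel minor.
With A in the bass the chord is in first inversion, so the figured bass is 6.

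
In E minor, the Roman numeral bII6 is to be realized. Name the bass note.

A

bII in E minor has root F; the chord is F-A-C.
The figure 6 means first inversion — the third is in the bass.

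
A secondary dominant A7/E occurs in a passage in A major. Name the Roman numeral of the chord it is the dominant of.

The chord is a dominant seventh chord on A.
A dominant resolves down a perfect fifth: A → D. In A major, D is scale degree 4, i.e. IV.

IV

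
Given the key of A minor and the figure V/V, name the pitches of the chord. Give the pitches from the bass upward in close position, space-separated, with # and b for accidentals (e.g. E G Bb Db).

V/V is a secondary dominant — the dominant triad of V. V in A minor is E, so the applied chord's root is B, a perfect fifth above.
Building a major triad on B gives B-D#-F#.

B D# F#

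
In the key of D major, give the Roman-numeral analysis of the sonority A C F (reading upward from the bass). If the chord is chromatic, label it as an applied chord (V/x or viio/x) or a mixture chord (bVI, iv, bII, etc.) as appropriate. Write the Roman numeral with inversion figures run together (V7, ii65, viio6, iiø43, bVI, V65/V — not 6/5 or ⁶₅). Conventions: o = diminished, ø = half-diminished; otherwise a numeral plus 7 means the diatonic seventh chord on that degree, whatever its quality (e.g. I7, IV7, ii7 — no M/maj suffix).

The pitches F-A-C form a major triad rooted on F.
F is the lowered third degree of D major (diatonic 3 would be F#). This is a major triad on the lowered third degree, borrowed from the parallel minor.
With A in the bass the chord is in first inversion, so the figured bass is 6.

bIII6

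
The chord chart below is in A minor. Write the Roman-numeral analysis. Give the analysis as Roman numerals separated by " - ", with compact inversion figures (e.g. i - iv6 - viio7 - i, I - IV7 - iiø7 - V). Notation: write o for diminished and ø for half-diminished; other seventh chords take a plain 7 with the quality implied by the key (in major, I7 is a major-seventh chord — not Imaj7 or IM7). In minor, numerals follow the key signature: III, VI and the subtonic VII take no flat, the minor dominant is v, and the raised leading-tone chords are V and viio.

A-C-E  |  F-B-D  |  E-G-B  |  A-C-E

i - iio64 - v - i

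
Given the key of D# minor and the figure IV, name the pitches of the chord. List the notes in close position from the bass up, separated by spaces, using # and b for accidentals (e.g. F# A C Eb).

G# B# D#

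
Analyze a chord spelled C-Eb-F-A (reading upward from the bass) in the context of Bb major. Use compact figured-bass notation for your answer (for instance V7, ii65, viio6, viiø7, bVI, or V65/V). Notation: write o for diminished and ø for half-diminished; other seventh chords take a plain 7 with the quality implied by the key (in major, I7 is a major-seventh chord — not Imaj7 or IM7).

Stacked in thirds the chord is F-A-C-Eb: a dominant seventh chord on F.
In Bb major, F is the dominant; the diatonic dominant seventh chord there is V7.
With C in the bass the chord is in second inversion, so the figured bass is 43.

V43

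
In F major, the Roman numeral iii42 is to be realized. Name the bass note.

G

iii in F major has root A; the chord is A-C-E-G.
The figure 42 means third inversion — the seventh is in the bass.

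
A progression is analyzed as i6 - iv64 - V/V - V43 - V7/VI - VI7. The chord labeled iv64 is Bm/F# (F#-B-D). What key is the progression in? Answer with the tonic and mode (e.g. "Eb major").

iv64 is given as F#-B-D — a minor triad with root B.
iv64 on B implies B is the subdominant; that puts the tonic at F#, and the lowercase numeral fits minor mode.

F# minor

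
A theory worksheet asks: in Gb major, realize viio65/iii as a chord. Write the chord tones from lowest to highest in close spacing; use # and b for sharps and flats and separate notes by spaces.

C Eb Gb A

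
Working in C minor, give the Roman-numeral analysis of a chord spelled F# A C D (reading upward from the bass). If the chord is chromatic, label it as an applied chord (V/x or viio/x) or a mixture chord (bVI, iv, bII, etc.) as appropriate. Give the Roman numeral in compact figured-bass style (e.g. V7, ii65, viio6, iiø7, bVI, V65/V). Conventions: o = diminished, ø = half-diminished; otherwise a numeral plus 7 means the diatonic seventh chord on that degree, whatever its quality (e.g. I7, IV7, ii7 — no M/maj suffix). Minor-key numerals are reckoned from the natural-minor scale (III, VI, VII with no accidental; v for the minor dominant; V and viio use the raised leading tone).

Stacked in thirds the chord is D-F#-A-C: a dominant seventh chord on D.
D is not a diatonic chord root with this quality in C minor, but it lies a perfect fifth above G (V), so the chord functions as an applied dominant of V.
With F# in the bass the chord is in first inversion, so the figured bass is 65.

V65/V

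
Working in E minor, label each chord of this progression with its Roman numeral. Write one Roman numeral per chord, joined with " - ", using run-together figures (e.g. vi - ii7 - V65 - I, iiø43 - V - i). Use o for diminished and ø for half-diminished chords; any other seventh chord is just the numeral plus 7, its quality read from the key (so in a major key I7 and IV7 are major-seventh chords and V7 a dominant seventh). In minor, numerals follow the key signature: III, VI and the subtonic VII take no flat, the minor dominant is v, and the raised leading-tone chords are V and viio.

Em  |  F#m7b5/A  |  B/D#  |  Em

Em: minor triad on E = scale degree 1 → i.
F#m7b5/A has root F#, degree 2 in E minor, so iiø65.
B/D#: major triad on B = scale degree 5 → V6.
Em has root E, degree 1 in E minor, so i.

i - iiø65 - V6 - i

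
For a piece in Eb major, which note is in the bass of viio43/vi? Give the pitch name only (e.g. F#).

F

The applied chord viio43/vi is rooted on B: B-D-F-Ab.
The figure 43 means second inversion — the fifth is in the bass.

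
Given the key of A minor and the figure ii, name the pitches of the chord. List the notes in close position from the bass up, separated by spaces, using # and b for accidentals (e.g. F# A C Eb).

ii is the minor supertonic, borrowed from the parallel major (the Dorian ii). In A minor that root is B.
So the chord is B-D-F#, a minor triad.

B D F#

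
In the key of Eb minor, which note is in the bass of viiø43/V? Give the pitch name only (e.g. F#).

Eb

The applied chord viiø43/V is rooted on A: A-C-Eb-G.
The figure 43 means second inversion — the fifth is in the bass.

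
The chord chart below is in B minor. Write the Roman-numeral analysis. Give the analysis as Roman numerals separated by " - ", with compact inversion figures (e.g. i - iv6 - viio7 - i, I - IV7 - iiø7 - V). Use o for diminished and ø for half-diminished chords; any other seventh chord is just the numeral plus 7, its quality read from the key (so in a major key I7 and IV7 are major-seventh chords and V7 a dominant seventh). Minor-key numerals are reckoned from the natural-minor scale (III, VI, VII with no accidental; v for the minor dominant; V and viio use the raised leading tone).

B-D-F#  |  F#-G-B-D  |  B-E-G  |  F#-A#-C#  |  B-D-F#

B-D-F#: minor triad on B = scale degree 1 → i.
F#-G-B-D: root G is the submediant; major seventh chord there is VI42.
B-E-G has root E, degree 4 in B minor, so iv64.
F#-A#-C#: root F# is the dominant; major triad there is V.
B-D-F# has root B, degree 1 in B minor, so i.

i - VI42 - iv64 - V - i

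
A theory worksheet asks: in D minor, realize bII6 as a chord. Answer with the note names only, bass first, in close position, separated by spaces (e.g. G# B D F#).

G Bb Eb

bII6 is the Neapolitan sixth — a major triad on the lowered second degree, here in its customary first inversion. In D minor that root is Eb.
So the chord is Eb-G-Bb.
With the 6 figure the chord is in first inversion; from the bass G upward in close position it reads G-Bb-Eb.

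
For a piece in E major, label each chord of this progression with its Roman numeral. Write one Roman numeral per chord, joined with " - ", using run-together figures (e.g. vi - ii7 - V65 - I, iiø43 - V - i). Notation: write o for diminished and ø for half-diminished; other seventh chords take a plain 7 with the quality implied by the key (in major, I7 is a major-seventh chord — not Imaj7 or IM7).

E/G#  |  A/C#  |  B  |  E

E/G# has root E, degree 1 in E major, so I6.
A/C#: major triad on A = scale degree 4 → IV6.
B: root B is the dominant; major triad there is V.
E: root E is the tonic; major triad there is I.

I6 - IV6 - V - I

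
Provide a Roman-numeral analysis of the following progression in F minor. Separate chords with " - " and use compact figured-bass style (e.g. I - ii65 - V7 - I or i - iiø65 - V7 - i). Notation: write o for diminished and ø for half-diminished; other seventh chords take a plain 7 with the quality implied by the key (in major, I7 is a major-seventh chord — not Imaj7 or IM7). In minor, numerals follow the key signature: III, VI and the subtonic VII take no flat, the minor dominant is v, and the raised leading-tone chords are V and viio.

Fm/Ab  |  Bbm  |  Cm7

Fm/Ab: root F is the tonic; minor triad there is i6.
Bbm has root Bb, degree 4 in F minor, so iv.
Cm7: root C is the dominant; minor seventh chord there is v7.

i6 - iv - v7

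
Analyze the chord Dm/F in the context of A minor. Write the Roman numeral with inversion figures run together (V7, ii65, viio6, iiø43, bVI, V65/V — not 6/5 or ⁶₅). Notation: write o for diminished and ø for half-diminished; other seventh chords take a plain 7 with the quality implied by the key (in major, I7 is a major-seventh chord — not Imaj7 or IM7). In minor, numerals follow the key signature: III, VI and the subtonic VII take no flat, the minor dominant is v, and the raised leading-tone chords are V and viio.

Stacked in thirds the chord is D-F-A: a minor triad on D.
D is scale degree 4 in A minor, and a minor triad on that degree is written iv.
With F in the bass the chord is in first inversion, so the figured bass is 6.

iv6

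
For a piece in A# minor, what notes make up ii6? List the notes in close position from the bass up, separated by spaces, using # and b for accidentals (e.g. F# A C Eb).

D# F## B#

ii6 is the minor supertonic, borrowed from the parallel major (the Dorian ii). In A# minor that root is B#.
So the chord is B#-D#-F##.
With the 6 figure the chord is in first inversion; from the bass D# upward in close position it reads D#-F##-B#.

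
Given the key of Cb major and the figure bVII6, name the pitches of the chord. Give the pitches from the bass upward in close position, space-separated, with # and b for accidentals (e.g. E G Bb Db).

Scale degree 7 in Cb major is Bb; lowering it a half step gives Bbb. bVII6 is a major triad on the lowered seventh degree (the subtonic), borrowed from the parallel minor.
So the chord is Bbb-Db-Fb, a major triad.
The figured bass 6 indicates first inversion, placing the third (Db) in the bass: Db-Fb-Bbb.

Db Fb Bbb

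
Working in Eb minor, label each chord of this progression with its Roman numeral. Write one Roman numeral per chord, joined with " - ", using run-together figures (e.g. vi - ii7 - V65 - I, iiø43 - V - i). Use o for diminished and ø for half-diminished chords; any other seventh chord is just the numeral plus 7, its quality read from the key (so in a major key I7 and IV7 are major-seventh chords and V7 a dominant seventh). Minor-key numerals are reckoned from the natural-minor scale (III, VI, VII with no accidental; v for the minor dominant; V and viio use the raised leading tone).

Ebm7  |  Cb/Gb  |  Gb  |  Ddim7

Ebm7: minor seventh chord on Eb = scale degree 1 → i7.
Cb/Gb has root Cb, degree 6 in Eb minor, so VI64.
Gb: root Gb is the mediant; major triad there is III.
Ddim7: fully diminished seventh chord on D = scale degree 7 → viio7.

i7 - VI64 - III - viio7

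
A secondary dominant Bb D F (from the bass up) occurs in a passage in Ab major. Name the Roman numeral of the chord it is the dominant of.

V

The chord is a major triad on Bb.
A dominant resolves down a perfect fifth: Bb → Eb. In Ab major, Eb is scale degree 5, i.e. V.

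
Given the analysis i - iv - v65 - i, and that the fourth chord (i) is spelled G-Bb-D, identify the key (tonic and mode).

i is given as G-Bb-D — a minor triad with root G.
If G is scale degree 1 and the mode makes that degree carry a minor triad, the tonic is G and the mode is minor.

G minor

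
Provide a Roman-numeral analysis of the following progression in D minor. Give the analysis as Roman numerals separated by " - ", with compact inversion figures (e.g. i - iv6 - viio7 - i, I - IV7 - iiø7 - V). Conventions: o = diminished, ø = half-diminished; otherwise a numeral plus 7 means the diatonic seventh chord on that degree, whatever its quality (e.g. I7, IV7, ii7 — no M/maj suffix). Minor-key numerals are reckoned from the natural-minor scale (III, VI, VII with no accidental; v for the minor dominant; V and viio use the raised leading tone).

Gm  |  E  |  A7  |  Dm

iv - V/V - V7 - i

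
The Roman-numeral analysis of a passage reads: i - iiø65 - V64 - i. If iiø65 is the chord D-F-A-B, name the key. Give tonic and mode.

A minor

The chord Bm7b5/D is a half-diminished seventh chord rooted on B; its label is iiø65.
iiø65 on B implies B is the supertonic; that puts the tonic at A, and the lowercase numeral fits minor mode.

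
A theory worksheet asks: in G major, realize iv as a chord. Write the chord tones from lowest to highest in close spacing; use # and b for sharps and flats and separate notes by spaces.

C Eb G

iv is the minor subdominant, borrowed from the parallel minor. In G major that root is C.
So the chord is C-Eb-G.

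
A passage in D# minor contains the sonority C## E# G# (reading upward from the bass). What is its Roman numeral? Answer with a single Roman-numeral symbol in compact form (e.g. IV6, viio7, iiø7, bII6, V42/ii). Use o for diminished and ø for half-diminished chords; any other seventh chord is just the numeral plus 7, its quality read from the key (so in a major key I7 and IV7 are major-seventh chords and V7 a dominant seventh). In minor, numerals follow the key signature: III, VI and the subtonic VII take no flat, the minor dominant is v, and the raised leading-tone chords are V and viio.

Stacked in thirds the chord is C##-E#-G#: a diminished triad on C##.
C## is scale degree 7 in D# minor, and a diminished triad on that degree is written viio.

viio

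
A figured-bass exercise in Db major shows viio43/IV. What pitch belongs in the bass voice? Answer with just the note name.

The applied chord viio43/IV is rooted on F: F-Ab-Cb-Ebb.
The figure 43 means second inversion — the fifth is in the bass.

Cb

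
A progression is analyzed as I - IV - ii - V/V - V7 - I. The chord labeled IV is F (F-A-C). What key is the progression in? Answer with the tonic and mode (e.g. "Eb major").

C major

The anchor chord is a major triad on F, labeled IV.
Counting down 3 scale steps from F places the tonic on C; a major triad on degree 4 is diatonic only in major.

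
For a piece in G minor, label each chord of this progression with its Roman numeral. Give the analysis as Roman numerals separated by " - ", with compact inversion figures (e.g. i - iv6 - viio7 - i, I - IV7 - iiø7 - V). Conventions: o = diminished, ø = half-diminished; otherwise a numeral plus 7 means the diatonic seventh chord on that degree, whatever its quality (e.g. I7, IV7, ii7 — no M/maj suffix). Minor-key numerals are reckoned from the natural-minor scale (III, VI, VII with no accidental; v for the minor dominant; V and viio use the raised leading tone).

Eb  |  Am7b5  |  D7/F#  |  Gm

Eb has root Eb, degree 6 in G minor, so VI.
Am7b5 has root A, degree 2 in G minor, so iiø7.
D7/F#: dominant seventh chord on D = scale degree 5 → V65.
Gm has root G, degree 1 in G minor, so i.

VI - iiø7 - V65 - i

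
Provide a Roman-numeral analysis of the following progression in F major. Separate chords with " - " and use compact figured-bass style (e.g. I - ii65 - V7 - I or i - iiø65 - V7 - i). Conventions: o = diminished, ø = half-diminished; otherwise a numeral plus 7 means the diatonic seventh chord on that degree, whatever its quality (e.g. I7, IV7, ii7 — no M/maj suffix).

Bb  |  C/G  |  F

IV - V64 - I

Bb: major triad on Bb = scale degree 4 → IV.
C/G: root C is the dominant; major triad there is V64.
F: major triad on F = scale degree 1 → I.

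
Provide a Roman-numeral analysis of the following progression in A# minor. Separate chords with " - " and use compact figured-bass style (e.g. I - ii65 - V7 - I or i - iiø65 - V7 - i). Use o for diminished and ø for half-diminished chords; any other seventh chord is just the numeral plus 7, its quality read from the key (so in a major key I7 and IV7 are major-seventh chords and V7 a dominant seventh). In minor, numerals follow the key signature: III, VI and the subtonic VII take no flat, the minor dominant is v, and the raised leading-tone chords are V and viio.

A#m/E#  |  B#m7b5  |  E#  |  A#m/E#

i64 - iiø7 - V - i64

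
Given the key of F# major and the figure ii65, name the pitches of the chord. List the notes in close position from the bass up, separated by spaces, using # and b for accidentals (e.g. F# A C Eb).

B D# F# G#

In F# major, the second degree is G#, and the diatonic chord built there is a minor seventh chord.
Stacking thirds from G# gives G#-B-D#-F#.
With the 65 figure the chord is in first inversion; from the bass B upward in close position it reads B-D#-F#-G#.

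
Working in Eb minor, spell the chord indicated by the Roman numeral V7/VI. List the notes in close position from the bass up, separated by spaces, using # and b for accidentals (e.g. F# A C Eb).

Gb Bb Db Fb

The slash means an applied dominant: we want the dominant of VI. In Eb minor, VI is Cb major, and its dominant is built on Gb.
Building a dominant seventh chord on Gb gives Gb-Bb-Db-Fb.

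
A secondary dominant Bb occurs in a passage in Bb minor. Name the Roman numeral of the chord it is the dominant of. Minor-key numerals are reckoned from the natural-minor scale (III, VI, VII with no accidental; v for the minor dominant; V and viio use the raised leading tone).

iv

The chord is a major triad on Bb.
A dominant resolves down a perfect fifth: Bb → Eb. In Bb minor, Eb is scale degree 4, i.e. iv.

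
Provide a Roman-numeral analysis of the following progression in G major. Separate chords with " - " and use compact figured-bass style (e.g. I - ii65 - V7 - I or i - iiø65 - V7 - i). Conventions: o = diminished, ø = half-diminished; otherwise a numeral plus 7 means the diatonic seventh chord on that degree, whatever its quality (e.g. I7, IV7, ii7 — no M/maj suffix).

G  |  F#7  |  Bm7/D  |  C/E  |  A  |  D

I - V7/iii - iii65 - IV6 - V/V - V

G: major triad on G = scale degree 1 → I.
F#7 is the secondary dominant of iii (dominant seventh chord on F#): V7/iii.
Bm7/D: root B is the mediant; minor seventh chord there is iii65.
C/E: major triad on C = scale degree 4 → IV6.
A is the secondary dominant of V (major triad on A): V/V.
D: major triad on D = scale degree 5 → V.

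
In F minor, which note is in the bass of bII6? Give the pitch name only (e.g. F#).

Bb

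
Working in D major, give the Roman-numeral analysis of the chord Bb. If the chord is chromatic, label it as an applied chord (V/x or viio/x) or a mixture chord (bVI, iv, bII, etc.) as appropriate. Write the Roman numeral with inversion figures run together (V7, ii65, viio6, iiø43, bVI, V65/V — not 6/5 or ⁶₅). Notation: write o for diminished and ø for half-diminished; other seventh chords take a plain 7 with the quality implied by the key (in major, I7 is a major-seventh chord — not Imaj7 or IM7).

The pitches Bb-D-F form a major triad rooted on Bb.
Bb is the lowered sixth degree of D major (diatonic 6 would be B). This is a major triad on the lowered sixth degree, borrowed from the parallel minor.

bVI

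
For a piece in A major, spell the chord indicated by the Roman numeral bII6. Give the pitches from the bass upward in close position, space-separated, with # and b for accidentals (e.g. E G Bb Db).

D F Bb

bII6 is the Neapolitan sixth — a major triad on the lowered second degree, here in its customary first inversion. In A major that root is Bb.
So the chord is Bb-D-F.
The figured bass 6 indicates first inversion, placing the third (D) in the bass: D-F-Bb.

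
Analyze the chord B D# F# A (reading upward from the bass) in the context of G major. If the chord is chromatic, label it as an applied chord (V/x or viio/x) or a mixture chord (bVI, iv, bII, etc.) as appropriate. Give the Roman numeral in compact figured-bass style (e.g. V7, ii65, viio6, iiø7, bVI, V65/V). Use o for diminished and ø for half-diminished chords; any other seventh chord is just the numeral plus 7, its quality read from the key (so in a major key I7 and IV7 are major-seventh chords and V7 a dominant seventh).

The pitches B-D#-F#-A form a dominant seventh chord rooted on B.
B is not a diatonic chord root with this quality in G major, but it lies a perfect fifth above E (vi), so the chord functions as an applied dominant of vi.

V7/vi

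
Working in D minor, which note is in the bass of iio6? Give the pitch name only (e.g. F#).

G

iio in D minor has root E; the chord is E-G-Bb.
The figure 6 means first inversion — the third is in the bass.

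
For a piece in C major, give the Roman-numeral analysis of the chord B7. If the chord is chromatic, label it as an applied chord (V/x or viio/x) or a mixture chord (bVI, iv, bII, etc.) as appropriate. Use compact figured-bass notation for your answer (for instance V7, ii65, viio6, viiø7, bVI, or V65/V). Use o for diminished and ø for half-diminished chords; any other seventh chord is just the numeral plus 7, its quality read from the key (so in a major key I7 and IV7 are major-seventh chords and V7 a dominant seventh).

Stacked in thirds the chord is B-D#-F#-A: a dominant seventh chord on B.
B is not a diatonic chord root with this quality in C major, but it lies a perfect fifth above E (iii), so the chord functions as an applied dominant of iii.

V7/iii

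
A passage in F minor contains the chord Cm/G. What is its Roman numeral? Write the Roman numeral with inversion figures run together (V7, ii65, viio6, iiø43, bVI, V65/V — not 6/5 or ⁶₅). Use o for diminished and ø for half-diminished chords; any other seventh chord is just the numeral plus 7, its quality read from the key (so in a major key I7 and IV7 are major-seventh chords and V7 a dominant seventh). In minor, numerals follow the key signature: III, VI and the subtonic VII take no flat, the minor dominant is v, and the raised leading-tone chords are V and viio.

The pitches C-Eb-G form a minor triad rooted on C.
C is scale degree 5 in F minor, and a minor triad on that degree is written v.
With G in the bass the chord is in second inversion, so the figured bass is 64.

v64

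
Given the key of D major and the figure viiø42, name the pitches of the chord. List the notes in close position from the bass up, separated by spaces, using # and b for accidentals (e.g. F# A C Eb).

B C# E G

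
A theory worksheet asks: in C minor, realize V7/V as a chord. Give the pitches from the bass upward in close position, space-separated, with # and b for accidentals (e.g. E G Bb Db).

V7/V is a secondary dominant — the dominant seventh of V. V in C minor is G, so the applied chord's root is D, a perfect fifth above.
Building a dominant seventh chord on D gives D-F#-A-C.

D F# A C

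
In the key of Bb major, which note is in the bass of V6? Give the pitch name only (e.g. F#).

V in Bb major has root F; the chord is F-A-C.
The figure 6 means first inversion — the third is in the bass.

A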